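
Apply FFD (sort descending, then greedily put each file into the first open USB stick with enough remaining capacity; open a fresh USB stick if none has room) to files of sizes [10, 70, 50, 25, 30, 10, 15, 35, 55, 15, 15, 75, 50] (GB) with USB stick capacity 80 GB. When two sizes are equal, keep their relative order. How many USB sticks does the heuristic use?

Sorted descending: 75, 70, 55, 50, 50, 35, 30, 25, 15, 15, 15, 10, 10.
  75 → USB stick 1 (new)  [load 75/80]
  70 → USB stick 2 (new)  [load 70/80]
  55 → USB stick 3 (new)  [load 55/80]
  50 → USB stick 4 (new)  [load 50/80]
  50 → USB stick 5 (new)  [load 50/80]
  35 → USB stick 6 (new)  [load 35/80]
  30 → USB stick 4  [load 80/80]
  25 → USB stick 3  [load 80/80]
  15 → USB stick 5  [load 65/80]
  15 → USB stick 5  [load 80/80]
  15 → USB stick 6  [load 50/80]
  10 → USB stick 2  [load 80/80]
  10 → USB stick 6  [load 60/80]
6 USB sticks opened.

6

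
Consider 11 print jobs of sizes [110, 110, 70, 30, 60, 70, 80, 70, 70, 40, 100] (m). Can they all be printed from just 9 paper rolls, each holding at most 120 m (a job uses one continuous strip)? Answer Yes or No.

A valid assignment using 9 paper rolls:
  roll 1: 110 = 110
  roll 2: 110 = 110
  roll 3: 100 = 100
  roll 4: 80 + 40 = 120
  roll 5: 70 + 30 = 100
  roll 6: 70 = 70
  roll 7: 70 = 70
  roll 8: 70 = 70
  roll 9: 60 = 60
Every load is within 120 m, so 9 paper rolls suffice.

Yes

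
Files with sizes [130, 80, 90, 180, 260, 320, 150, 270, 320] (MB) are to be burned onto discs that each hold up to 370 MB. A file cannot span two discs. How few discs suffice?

6

Total = 320 + 320 + 270 + 260 + 180 + 150 + 130 + 90 + 80 = 1800 MB.
Lower bound: ⌈1800/370⌉ = 5 discs.
A packing using 6 discs:
  disc 1: 320 = 320
  disc 2: 320 = 320
  disc 3: 270 + 90 = 360
  disc 4: 260 + 80 = 340
  disc 5: 180 + 150 = 330
  disc 6: 130 = 130
No arrangement into 5 discs stays within capacity, so 6 is optimal.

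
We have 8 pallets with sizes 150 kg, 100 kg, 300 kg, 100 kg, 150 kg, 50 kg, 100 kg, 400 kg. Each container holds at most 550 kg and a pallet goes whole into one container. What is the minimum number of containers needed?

Total = 400 + 300 + 150 + 150 + 100 + 100 + 100 + 50 = 1350 kg.
Lower bound: ⌈1350/550⌉ = 3 containers.
A packing using 3 containers:
  container 1: 400 + 150 = 550
  container 2: 300 + 150 + 100 = 550
  container 3: 100 + 100 + 50 = 250
This matches the lower bound, so 3 is optimal.

3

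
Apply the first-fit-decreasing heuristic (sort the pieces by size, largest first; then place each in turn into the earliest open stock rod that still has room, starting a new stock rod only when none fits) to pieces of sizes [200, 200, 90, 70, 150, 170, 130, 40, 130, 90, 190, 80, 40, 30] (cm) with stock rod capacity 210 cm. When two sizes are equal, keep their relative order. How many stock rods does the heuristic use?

8

Sorted descending: 200, 200, 190, 170, 150, 130, 130, 90, 90, 80, 70, 40, 40, 30.
  200 → stock rod 1 (new)  [load 200/210]
  200 → stock rod 2 (new)  [load 200/210]
  190 → stock rod 3 (new)  [load 190/210]
  170 → stock rod 4 (new)  [load 170/210]
  150 → stock rod 5 (new)  [load 150/210]
  130 → stock rod 6 (new)  [load 130/210]
  130 → stock rod 7 (new)  [load 130/210]
  90 → stock rod 8 (new)  [load 90/210]
  90 → stock rod 8  [load 180/210]
  80 → stock rod 6  [load 210/210]
  70 → stock rod 7  [load 200/210]
  40 → stock rod 4  [load 210/210]
  40 → stock rod 5  [load 190/210]
  30 → stock rod 8  [load 210/210]
8 stock rods opened.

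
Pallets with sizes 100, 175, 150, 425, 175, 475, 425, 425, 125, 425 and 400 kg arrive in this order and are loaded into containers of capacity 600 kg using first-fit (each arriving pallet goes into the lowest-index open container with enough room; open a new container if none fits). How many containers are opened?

7

  100 → container 1 (new)  [load 100/600]
  175 → container 1  [load 275/600]
  150 → container 1  [load 425/600]
  425 → container 2 (new)  [load 425/600]
  175 → container 1  [load 600/600]
  475 → container 3 (new)  [load 475/600]
  425 → container 4 (new)  [load 425/600]
  425 → container 5 (new)  [load 425/600]
  125 → container 2  [load 550/600]
  425 → container 6 (new)  [load 425/600]
  400 → container 7 (new)  [load 400/600]
7 containers opened.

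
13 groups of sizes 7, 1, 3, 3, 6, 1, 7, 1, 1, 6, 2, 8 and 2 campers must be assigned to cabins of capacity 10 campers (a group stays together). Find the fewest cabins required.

5

Total = 8 + 7 + 7 + 6 + 6 + 3 + 3 + 2 + 2 + 1 + 1 + 1 + 1 = 48 campers.
Lower bound: ⌈48/10⌉ = 5 cabins.
A packing using 5 cabins:
  cabin 1: 8 + 2 = 10
  cabin 2: 7 + 3 = 10
  cabin 3: 7 + 3 = 10
  cabin 4: 6 + 2 + 1 + 1 = 10
  cabin 5: 6 + 1 + 1 = 8
This matches the lower bound, so 5 is optimal.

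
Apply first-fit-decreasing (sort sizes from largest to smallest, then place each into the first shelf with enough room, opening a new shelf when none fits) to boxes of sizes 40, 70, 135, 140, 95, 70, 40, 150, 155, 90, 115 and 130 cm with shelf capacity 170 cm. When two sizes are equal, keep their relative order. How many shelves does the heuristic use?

8

Sorted descending: 155, 150, 140, 135, 130, 115, 95, 90, 70, 70, 40, 40.
  155 → shelf 1 (new)  [load 155/170]
  150 → shelf 2 (new)  [load 150/170]
  140 → shelf 3 (new)  [load 140/170]
  135 → shelf 4 (new)  [load 135/170]
  130 → shelf 5 (new)  [load 130/170]
  115 → shelf 6 (new)  [load 115/170]
  95 → shelf 7 (new)  [load 95/170]
  90 → shelf 8 (new)  [load 90/170]
  70 → shelf 7  [load 165/170]
  70 → shelf 8  [load 160/170]
  40 → shelf 5  [load 170/170]
  40 → shelf 6  [load 155/170]
8 shelves opened.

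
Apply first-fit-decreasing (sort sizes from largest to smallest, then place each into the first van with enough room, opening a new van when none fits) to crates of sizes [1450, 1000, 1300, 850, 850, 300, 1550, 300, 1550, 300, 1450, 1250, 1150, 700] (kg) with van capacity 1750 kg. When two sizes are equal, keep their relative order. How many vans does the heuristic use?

Sorted descending: 1550, 1550, 1450, 1450, 1300, 1250, 1150, 1000, 850, 850, 700, 300, 300, 300.
  1550 → van 1 (new)  [load 1550/1750]
  1550 → van 2 (new)  [load 1550/1750]
  1450 → van 3 (new)  [load 1450/1750]
  1450 → van 4 (new)  [load 1450/1750]
  1300 → van 5 (new)  [load 1300/1750]
  1250 → van 6 (new)  [load 1250/1750]
  1150 → van 7 (new)  [load 1150/1750]
  1000 → van 8 (new)  [load 1000/1750]
  850 → van 9 (new)  [load 850/1750]
  850 → van 9  [load 1700/1750]
  700 → van 8  [load 1700/1750]
  300 → van 3  [load 1750/1750]
  300 → van 4  [load 1750/1750]
  300 → van 5  [load 1600/1750]
9 vans opened.

9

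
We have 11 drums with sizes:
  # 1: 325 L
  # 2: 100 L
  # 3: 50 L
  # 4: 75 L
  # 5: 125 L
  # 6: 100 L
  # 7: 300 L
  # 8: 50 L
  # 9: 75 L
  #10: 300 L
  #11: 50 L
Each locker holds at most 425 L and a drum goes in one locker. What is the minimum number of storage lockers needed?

Total = 325 + 300 + 300 + 125 + 100 + 100 + 75 + 75 + 50 + 50 + 50 = 1550 L.
Lower bound: ⌈1550/425⌉ = 4 storage lockers.
A packing using 4 storage lockers:
  locker 1: 325 + 100 = 425
  locker 2: 300 + 125 = 425
  locker 3: 300 + 100 = 400
  locker 4: 75 + 75 + 50 + 50 + 50 = 300
This matches the lower bound, so 4 is optimal.

4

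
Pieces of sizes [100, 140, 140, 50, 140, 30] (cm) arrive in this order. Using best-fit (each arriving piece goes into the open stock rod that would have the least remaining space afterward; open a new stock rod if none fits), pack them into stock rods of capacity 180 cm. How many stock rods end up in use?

4

  100 → stock rod 1 (new)  [load 100/180]
  140 → stock rod 2 (new)  [load 140/180]
  140 → stock rod 3 (new)  [load 140/180]
  50 → stock rod 1  [load 150/180]
  140 → stock rod 4 (new)  [load 140/180]
  30 → stock rod 1  [load 180/180]
4 stock rods opened.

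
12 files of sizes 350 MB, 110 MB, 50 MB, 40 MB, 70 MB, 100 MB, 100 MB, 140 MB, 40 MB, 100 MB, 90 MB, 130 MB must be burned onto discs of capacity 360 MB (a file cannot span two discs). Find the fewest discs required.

Total = 350 + 140 + 130 + 110 + 100 + 100 + 100 + 90 + 70 + 50 + 40 + 40 = 1320 MB.
Lower bound: ⌈1320/360⌉ = 4 discs.
A packing using 4 discs:
  disc 1: 350 = 350
  disc 2: 140 + 130 + 90 = 360
  disc 3: 110 + 100 + 100 + 50 = 360
  disc 4: 100 + 70 + 40 + 40 = 250
This matches the lower bound, so 4 is optimal.

4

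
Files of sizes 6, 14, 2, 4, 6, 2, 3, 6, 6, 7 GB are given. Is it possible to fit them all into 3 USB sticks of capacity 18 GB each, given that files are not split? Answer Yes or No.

No

Total = 56 GB; ⌈56/18⌉ = 4.
At least 4 USB sticks are required, but only 3 are allowed.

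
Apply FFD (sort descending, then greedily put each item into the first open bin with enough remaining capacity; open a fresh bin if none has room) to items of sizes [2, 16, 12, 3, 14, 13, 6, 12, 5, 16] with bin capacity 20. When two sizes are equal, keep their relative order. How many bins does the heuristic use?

6

Sorted descending: 16, 16, 14, 13, 12, 12, 6, 5, 3, 2.
  16 → bin 1 (new)  [load 16/20]
  16 → bin 2 (new)  [load 16/20]
  14 → bin 3 (new)  [load 14/20]
  13 → bin 4 (new)  [load 13/20]
  12 → bin 5 (new)  [load 12/20]
  12 → bin 6 (new)  [load 12/20]
  6 → bin 3  [load 20/20]
  5 → bin 4  [load 18/20]
  3 → bin 1  [load 19/20]
  2 → bin 2  [load 18/20]
6 bins opened.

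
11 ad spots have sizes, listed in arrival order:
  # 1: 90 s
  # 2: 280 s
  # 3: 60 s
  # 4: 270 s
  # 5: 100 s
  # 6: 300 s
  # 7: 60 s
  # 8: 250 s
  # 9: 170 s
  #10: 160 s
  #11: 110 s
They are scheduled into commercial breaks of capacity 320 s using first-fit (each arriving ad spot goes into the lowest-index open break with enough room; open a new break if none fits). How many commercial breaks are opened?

  90 → break 1 (new)  [load 90/320]
  280 → break 2 (new)  [load 280/320]
  60 → break 1  [load 150/320]
  270 → break 3 (new)  [load 270/320]
  100 → break 1  [load 250/320]
  300 → break 4 (new)  [load 300/320]
  60 → break 1  [load 310/320]
  250 → break 5 (new)  [load 250/320]
  170 → break 6 (new)  [load 170/320]
  160 → break 7 (new)  [load 160/320]
  110 → break 6  [load 280/320]
7 commercial breaks opened.

7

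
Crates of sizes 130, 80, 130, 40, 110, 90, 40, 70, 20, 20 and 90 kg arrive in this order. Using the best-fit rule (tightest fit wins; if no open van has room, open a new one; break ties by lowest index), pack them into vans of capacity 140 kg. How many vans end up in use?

7

  130 → van 1 (new)  [load 130/140]
  80 → van 2 (new)  [load 80/140]
  130 → van 3 (new)  [load 130/140]
  40 → van 2  [load 120/140]
  110 → van 4 (new)  [load 110/140]
  90 → van 5 (new)  [load 90/140]
  40 → van 5  [load 130/140]
  70 → van 6 (new)  [load 70/140]
  20 → van 2  [load 140/140]
  20 → van 4  [load 130/140]
  90 → van 7 (new)  [load 90/140]
7 vans opened.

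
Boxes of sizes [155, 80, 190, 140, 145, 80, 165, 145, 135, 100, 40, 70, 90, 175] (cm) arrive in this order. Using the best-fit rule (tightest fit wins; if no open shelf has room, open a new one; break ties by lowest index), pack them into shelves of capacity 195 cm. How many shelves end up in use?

  155 → shelf 1 (new)  [load 155/195]
  80 → shelf 2 (new)  [load 80/195]
  190 → shelf 3 (new)  [load 190/195]
  140 → shelf 4 (new)  [load 140/195]
  145 → shelf 5 (new)  [load 145/195]
  80 → shelf 2  [load 160/195]
  165 → shelf 6 (new)  [load 165/195]
  145 → shelf 7 (new)  [load 145/195]
  135 → shelf 8 (new)  [load 135/195]
  100 → shelf 9 (new)  [load 100/195]
  40 → shelf 1  [load 195/195]
  70 → shelf 9  [load 170/195]
  90 → shelf 10 (new)  [load 90/195]
  175 → shelf 11 (new)  [load 175/195]
11 shelves opened.

11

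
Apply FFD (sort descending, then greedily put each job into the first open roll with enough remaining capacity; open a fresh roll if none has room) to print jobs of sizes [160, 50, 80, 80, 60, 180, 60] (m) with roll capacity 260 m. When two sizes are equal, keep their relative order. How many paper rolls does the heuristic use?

Sorted descending: 180, 160, 80, 80, 60, 60, 50.
  180 → roll 1 (new)  [load 180/260]
  160 → roll 2 (new)  [load 160/260]
  80 → roll 1  [load 260/260]
  80 → roll 2  [load 240/260]
  60 → roll 3 (new)  [load 60/260]
  60 → roll 3  [load 120/260]
  50 → roll 3  [load 170/260]
3 paper rolls opened.

3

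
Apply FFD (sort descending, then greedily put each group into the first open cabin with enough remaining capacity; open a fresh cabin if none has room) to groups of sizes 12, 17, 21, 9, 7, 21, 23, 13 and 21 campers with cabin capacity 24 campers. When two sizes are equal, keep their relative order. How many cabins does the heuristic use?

Sorted descending: 23, 21, 21, 21, 17, 13, 12, 9, 7.
  23 → cabin 1 (new)  [load 23/24]
  21 → cabin 2 (new)  [load 21/24]
  21 → cabin 3 (new)  [load 21/24]
  21 → cabin 4 (new)  [load 21/24]
  17 → cabin 5 (new)  [load 17/24]
  13 → cabin 6 (new)  [load 13/24]
  12 → cabin 7 (new)  [load 12/24]
  9 → cabin 6  [load 22/24]
  7 → cabin 5  [load 24/24]
7 cabins opened.

7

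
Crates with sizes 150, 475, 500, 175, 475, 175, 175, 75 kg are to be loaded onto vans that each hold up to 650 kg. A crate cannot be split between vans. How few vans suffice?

4

Total = 500 + 475 + 475 + 175 + 175 + 175 + 150 + 75 = 2200 kg.
Lower bound: ⌈2200/650⌉ = 4 vans.
A packing using 4 vans:
  van 1: 500 + 150 = 650
  van 2: 475 + 175 = 650
  van 3: 475 + 175 = 650
  van 4: 175 + 75 = 250
This matches the lower bound, so 4 is optimal.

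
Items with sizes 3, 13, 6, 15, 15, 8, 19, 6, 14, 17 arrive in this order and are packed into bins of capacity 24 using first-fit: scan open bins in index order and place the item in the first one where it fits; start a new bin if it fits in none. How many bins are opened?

6

  3 → bin 1 (new)  [load 3/24]
  13 → bin 1  [load 16/24]
  6 → bin 1  [load 22/24]
  15 → bin 2 (new)  [load 15/24]
  15 → bin 3 (new)  [load 15/24]
  8 → bin 2  [load 23/24]
  19 → bin 4 (new)  [load 19/24]
  6 → bin 3  [load 21/24]
  14 → bin 5 (new)  [load 14/24]
  17 → bin 6 (new)  [load 17/24]
6 bins opened.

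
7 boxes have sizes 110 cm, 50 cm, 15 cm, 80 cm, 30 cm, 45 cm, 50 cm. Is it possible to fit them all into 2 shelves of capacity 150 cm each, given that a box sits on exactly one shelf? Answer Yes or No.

No

Total = 380 cm; ⌈380/150⌉ = 3.
At least 3 shelves are required, but only 2 are allowed.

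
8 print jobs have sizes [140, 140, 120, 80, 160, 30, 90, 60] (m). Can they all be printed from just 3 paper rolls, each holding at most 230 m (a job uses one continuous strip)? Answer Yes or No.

Total = 820 m; ⌈820/230⌉ = 4.
At least 4 paper rolls are required, but only 3 are allowed.

No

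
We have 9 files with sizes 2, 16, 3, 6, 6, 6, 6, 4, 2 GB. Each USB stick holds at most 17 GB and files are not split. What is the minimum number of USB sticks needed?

4

Total = 16 + 6 + 6 + 6 + 6 + 4 + 3 + 2 + 2 = 51 GB.
Lower bound: ⌈51/17⌉ = 3 USB sticks.
A packing using 4 USB sticks:
  USB stick 1: 16 = 16
  USB stick 2: 6 + 6 + 4 = 16
  USB stick 3: 6 + 6 + 3 + 2 = 17
  USB stick 4: 2 = 2
No arrangement into 3 USB sticks stays within capacity, so 4 is optimal.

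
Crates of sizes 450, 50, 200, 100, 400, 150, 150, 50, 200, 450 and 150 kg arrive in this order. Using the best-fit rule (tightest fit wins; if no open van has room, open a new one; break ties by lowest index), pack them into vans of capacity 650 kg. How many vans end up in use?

4

  450 → van 1 (new)  [load 450/650]
  50 → van 1  [load 500/650]
  200 → van 2 (new)  [load 200/650]
  100 → van 1  [load 600/650]
  400 → van 2  [load 600/650]
  150 → van 3 (new)  [load 150/650]
  150 → van 3  [load 300/650]
  50 → van 1  [load 650/650]
  200 → van 3  [load 500/650]
  450 → van 4 (new)  [load 450/650]
  150 → van 3  [load 650/650]
4 vans opened.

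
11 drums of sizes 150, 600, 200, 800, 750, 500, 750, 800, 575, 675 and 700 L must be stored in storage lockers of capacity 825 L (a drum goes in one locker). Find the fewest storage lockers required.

Total = 800 + 800 + 750 + 750 + 700 + 675 + 600 + 575 + 500 + 200 + 150 = 6500 L.
Lower bound: ⌈6500/825⌉ = 8 storage lockers.
Also, 9 drums each exceed 825/2 L, and no two of those can share a locker, so at least 9 storage lockers are needed.
A packing using 9 storage lockers:
  locker 1: 800 = 800
  locker 2: 800 = 800
  locker 3: 750 = 750
  locker 4: 750 = 750
  locker 5: 700 = 700
  locker 6: 675 + 150 = 825
  locker 7: 600 + 200 = 800
  locker 8: 575 = 575
  locker 9: 500 = 500
This matches the lower bound, so 9 is optimal.

9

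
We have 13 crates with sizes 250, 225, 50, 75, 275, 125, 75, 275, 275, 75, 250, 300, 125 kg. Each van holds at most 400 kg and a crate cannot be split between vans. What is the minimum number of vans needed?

7

Total = 300 + 275 + 275 + 275 + 250 + 250 + 225 + 125 + 125 + 75 + 75 + 75 + 50 = 2375 kg.
Lower bound: ⌈2375/400⌉ = 6 vans.
Also, 7 crates each exceed 200 kg, and no two of those can share a van, so at least 7 vans are needed.
A packing using 7 vans:
  van 1: 300 + 75 = 375
  van 2: 275 + 125 = 400
  van 3: 275 + 125 = 400
  van 4: 275 + 75 + 50 = 400
  van 5: 250 + 75 = 325
  van 6: 250 = 250
  van 7: 225 = 225
This matches the lower bound, so 7 is optimal.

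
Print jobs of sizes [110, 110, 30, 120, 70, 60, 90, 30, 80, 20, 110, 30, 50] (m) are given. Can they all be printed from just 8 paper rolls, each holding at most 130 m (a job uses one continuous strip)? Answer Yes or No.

A valid assignment using 8 paper rolls:
  roll 1: 120 = 120
  roll 2: 110 + 20 = 130
  roll 3: 110 = 110
  roll 4: 110 = 110
  roll 5: 90 + 30 = 120
  roll 6: 80 + 50 = 130
  roll 7: 70 + 60 = 130
  roll 8: 30 + 30 = 60
Every load is within 130 m, so 8 paper rolls suffice.

Yes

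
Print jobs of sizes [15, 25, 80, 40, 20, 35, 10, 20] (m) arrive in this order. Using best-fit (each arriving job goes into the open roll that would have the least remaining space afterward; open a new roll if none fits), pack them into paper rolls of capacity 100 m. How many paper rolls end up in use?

3

  15 → roll 1 (new)  [load 15/100]
  25 → roll 1  [load 40/100]
  80 → roll 2 (new)  [load 80/100]
  40 → roll 1  [load 80/100]
  20 → roll 1  [load 100/100]
  35 → roll 3 (new)  [load 35/100]
  10 → roll 2  [load 90/100]
  20 → roll 3  [load 55/100]
3 paper rolls opened.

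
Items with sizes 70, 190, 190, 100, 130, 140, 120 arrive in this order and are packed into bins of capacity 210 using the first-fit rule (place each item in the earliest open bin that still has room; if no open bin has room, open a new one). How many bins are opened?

  70 → bin 1 (new)  [load 70/210]
  190 → bin 2 (new)  [load 190/210]
  190 → bin 3 (new)  [load 190/210]
  100 → bin 1  [load 170/210]
  130 → bin 4 (new)  [load 130/210]
  140 → bin 5 (new)  [load 140/210]
  120 → bin 6 (new)  [load 120/210]
6 bins opened.

6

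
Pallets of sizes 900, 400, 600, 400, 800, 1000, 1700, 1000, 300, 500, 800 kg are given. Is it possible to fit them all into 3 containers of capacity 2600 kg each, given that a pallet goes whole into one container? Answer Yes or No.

No

Total = 8400 kg; ⌈8400/2600⌉ = 4.
At least 4 containers are required, but only 3 are allowed.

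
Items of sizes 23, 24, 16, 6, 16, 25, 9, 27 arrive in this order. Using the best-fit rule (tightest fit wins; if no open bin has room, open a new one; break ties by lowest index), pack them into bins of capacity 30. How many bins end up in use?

6

  23 → bin 1 (new)  [load 23/30]
  24 → bin 2 (new)  [load 24/30]
  16 → bin 3 (new)  [load 16/30]
  6 → bin 2  [load 30/30]
  16 → bin 4 (new)  [load 16/30]
  25 → bin 5 (new)  [load 25/30]
  9 → bin 3  [load 25/30]
  27 → bin 6 (new)  [load 27/30]
6 bins opened.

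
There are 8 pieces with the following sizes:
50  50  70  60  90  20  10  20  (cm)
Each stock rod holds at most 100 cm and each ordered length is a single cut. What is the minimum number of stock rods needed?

4

Total = 90 + 70 + 60 + 50 + 50 + 20 + 20 + 10 = 370 cm.
Lower bound: ⌈370/100⌉ = 4 stock rods.
A packing using 4 stock rods:
  stock rod 1: 90 + 10 = 100
  stock rod 2: 70 + 20 = 90
  stock rod 3: 60 + 20 = 80
  stock rod 4: 50 + 50 = 100
This matches the lower bound, so 4 is optimal.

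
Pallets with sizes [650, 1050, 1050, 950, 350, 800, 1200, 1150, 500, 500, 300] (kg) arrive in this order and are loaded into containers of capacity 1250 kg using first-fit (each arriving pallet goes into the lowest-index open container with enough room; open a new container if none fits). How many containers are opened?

  650 → container 1 (new)  [load 650/1250]
  1050 → container 2 (new)  [load 1050/1250]
  1050 → container 3 (new)  [load 1050/1250]
  950 → container 4 (new)  [load 950/1250]
  350 → container 1  [load 1000/1250]
  800 → container 5 (new)  [load 800/1250]
  1200 → container 6 (new)  [load 1200/1250]
  1150 → container 7 (new)  [load 1150/1250]
  500 → container 8 (new)  [load 500/1250]
  500 → container 8  [load 1000/1250]
  300 → container 4  [load 1250/1250]
8 containers opened.

8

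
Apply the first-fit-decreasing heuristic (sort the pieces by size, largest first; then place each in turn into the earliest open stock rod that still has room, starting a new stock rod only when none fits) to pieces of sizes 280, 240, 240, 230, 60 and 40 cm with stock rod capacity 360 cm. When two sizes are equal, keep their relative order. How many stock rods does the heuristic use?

4

Sorted descending: 280, 240, 240, 230, 60, 40.
  280 → stock rod 1 (new)  [load 280/360]
  240 → stock rod 2 (new)  [load 240/360]
  240 → stock rod 3 (new)  [load 240/360]
  230 → stock rod 4 (new)  [load 230/360]
  60 → stock rod 1  [load 340/360]
  40 → stock rod 2  [load 280/360]
4 stock rods opened.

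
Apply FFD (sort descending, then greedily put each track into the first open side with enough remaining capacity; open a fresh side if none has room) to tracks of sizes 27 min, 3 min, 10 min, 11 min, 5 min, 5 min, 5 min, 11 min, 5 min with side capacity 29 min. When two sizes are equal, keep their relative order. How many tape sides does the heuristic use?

3

Sorted descending: 27, 11, 11, 10, 5, 5, 5, 5, 3.
  27 → side 1 (new)  [load 27/29]
  11 → side 2 (new)  [load 11/29]
  11 → side 2  [load 22/29]
  10 → side 3 (new)  [load 10/29]
  5 → side 2  [load 27/29]
  5 → side 3  [load 15/29]
  5 → side 3  [load 20/29]
  5 → side 3  [load 25/29]
  3 → side 3  [load 28/29]
3 tape sides opened.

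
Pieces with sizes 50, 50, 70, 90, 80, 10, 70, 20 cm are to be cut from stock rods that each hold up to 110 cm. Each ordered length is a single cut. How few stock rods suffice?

Total = 90 + 80 + 70 + 70 + 50 + 50 + 20 + 10 = 440 cm.
Lower bound: ⌈440/110⌉ = 4 stock rods.
A packing using 5 stock rods:
  stock rod 1: 90 + 20 = 110
  stock rod 2: 80 + 10 = 90
  stock rod 3: 70 = 70
  stock rod 4: 70 = 70
  stock rod 5: 50 + 50 = 100
No arrangement into 4 stock rods stays within capacity, so 5 is optimal.

5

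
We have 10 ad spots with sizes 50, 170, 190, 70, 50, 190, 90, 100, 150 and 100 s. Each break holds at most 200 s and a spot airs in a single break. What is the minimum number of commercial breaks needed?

Total = 190 + 190 + 170 + 150 + 100 + 100 + 90 + 70 + 50 + 50 = 1160 s.
Lower bound: ⌈1160/200⌉ = 6 commercial breaks.
A packing using 7 commercial breaks:
  break 1: 190 = 190
  break 2: 190 = 190
  break 3: 170 = 170
  break 4: 150 + 50 = 200
  break 5: 100 + 100 = 200
  break 6: 90 + 70 = 160
  break 7: 50 = 50
No arrangement into 6 commercial breaks stays within capacity, so 7 is optimal.

7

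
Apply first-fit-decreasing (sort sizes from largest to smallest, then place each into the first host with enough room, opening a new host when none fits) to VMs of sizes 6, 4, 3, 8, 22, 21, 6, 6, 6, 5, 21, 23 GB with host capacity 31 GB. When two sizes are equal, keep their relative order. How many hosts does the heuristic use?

5

Sorted descending: 23, 22, 21, 21, 8, 6, 6, 6, 6, 5, 4, 3.
  23 → host 1 (new)  [load 23/31]
  22 → host 2 (new)  [load 22/31]
  21 → host 3 (new)  [load 21/31]
  21 → host 4 (new)  [load 21/31]
  8 → host 1  [load 31/31]
  6 → host 2  [load 28/31]
  6 → host 3  [load 27/31]
  6 → host 4  [load 27/31]
  6 → host 5 (new)  [load 6/31]
  5 → host 5  [load 11/31]
  4 → host 3  [load 31/31]
  3 → host 2  [load 31/31]
5 hosts opened.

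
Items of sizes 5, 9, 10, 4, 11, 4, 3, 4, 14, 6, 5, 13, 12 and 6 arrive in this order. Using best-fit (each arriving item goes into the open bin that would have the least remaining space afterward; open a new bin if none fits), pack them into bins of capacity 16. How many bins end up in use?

  5 → bin 1 (new)  [load 5/16]
  9 → bin 1  [load 14/16]
  10 → bin 2 (new)  [load 10/16]
  4 → bin 2  [load 14/16]
  11 → bin 3 (new)  [load 11/16]
  4 → bin 3  [load 15/16]
  3 → bin 4 (new)  [load 3/16]
  4 → bin 4  [load 7/16]
  14 → bin 5 (new)  [load 14/16]
  6 → bin 4  [load 13/16]
  5 → bin 6 (new)  [load 5/16]
  13 → bin 7 (new)  [load 13/16]
  12 → bin 8 (new)  [load 12/16]
  6 → bin 6  [load 11/16]
8 bins opened.

8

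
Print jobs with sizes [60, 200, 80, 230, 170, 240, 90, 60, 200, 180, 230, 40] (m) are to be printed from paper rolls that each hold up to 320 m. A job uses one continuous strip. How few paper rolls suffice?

7

Total = 240 + 230 + 230 + 200 + 200 + 180 + 170 + 90 + 80 + 60 + 60 + 40 = 1780 m.
Lower bound: ⌈1780/320⌉ = 6 paper rolls.
Also, 7 print jobs each exceed 160 m, and no two of those can share a roll, so at least 7 paper rolls are needed.
A packing using 7 paper rolls:
  roll 1: 240 + 80 = 320
  roll 2: 230 + 90 = 320
  roll 3: 230 + 60 = 290
  roll 4: 200 + 60 + 40 = 300
  roll 5: 200 = 200
  roll 6: 180 = 180
  roll 7: 170 = 170
This matches the lower bound, so 7 is optimal.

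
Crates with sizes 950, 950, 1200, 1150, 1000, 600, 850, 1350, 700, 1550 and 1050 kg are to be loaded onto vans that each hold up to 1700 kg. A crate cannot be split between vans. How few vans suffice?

Total = 1550 + 1350 + 1200 + 1150 + 1050 + 1000 + 950 + 950 + 850 + 700 + 600 = 11350 kg.
Lower bound: ⌈11350/1700⌉ = 7 vans.
Also, 8 crates each exceed 850 kg, and no two of those can share a van, so at least 8 vans are needed.
A packing using 9 vans:
  van 1: 1550 = 1550
  van 2: 1350 = 1350
  van 3: 1200 = 1200
  van 4: 1150 = 1150
  van 5: 1050 + 600 = 1650
  van 6: 1000 + 700 = 1700
  van 7: 950 = 950
  van 8: 950 = 950
  van 9: 850 = 850
No arrangement into 8 vans stays within capacity, so 9 is optimal.

9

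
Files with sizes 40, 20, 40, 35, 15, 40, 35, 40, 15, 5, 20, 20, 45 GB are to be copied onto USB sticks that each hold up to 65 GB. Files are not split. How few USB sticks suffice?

7

Total = 45 + 40 + 40 + 40 + 40 + 35 + 35 + 20 + 20 + 20 + 15 + 15 + 5 = 370 GB.
Lower bound: ⌈370/65⌉ = 6 USB sticks.
Also, 7 files each exceed 65/2 GB, and no two of those can share a USB stick, so at least 7 USB sticks are needed.
A packing using 7 USB sticks:
  USB stick 1: 45 + 20 = 65
  USB stick 2: 40 + 20 + 5 = 65
  USB stick 3: 40 + 20 = 60
  USB stick 4: 40 + 15 = 55
  USB stick 5: 40 + 15 = 55
  USB stick 6: 35 = 35
  USB stick 7: 35 = 35
This matches the lower bound, so 7 is optimal.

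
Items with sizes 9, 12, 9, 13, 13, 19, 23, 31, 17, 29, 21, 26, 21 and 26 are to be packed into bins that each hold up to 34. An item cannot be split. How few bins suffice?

9

Total = 31 + 29 + 26 + 26 + 23 + 21 + 21 + 19 + 17 + 13 + 13 + 12 + 9 + 9 = 269.
Lower bound: ⌈269/34⌉ = 8 bins.
A packing using 9 bins:
  bin 1: 31 = 31
  bin 2: 29 = 29
  bin 3: 26 = 26
  bin 4: 26 = 26
  bin 5: 23 + 9 = 32
  bin 6: 21 + 13 = 34
  bin 7: 21 + 13 = 34
  bin 8: 19 + 12 = 31
  bin 9: 17 + 9 = 26
No arrangement into 8 bins stays within capacity, so 9 is optimal.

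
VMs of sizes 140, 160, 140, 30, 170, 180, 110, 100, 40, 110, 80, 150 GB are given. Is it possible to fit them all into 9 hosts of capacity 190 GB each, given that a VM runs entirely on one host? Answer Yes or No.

A valid assignment using 9 hosts:
  host 1: 180 = 180
  host 2: 170 = 170
  host 3: 160 + 30 = 190
  host 4: 150 + 40 = 190
  host 5: 140 = 140
  host 6: 140 = 140
  host 7: 110 + 80 = 190
  host 8: 110 = 110
  host 9: 100 = 100
Every load is within 190 GB, so 9 hosts suffice.

Yes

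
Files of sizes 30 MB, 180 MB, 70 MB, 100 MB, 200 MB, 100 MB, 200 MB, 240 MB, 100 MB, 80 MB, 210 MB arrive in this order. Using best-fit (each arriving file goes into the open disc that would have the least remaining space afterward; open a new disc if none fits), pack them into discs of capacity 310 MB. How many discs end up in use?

  30 → disc 1 (new)  [load 30/310]
  180 → disc 1  [load 210/310]
  70 → disc 1  [load 280/310]
  100 → disc 2 (new)  [load 100/310]
  200 → disc 2  [load 300/310]
  100 → disc 3 (new)  [load 100/310]
  200 → disc 3  [load 300/310]
  240 → disc 4 (new)  [load 240/310]
  100 → disc 5 (new)  [load 100/310]
  80 → disc 5  [load 180/310]
  210 → disc 6 (new)  [load 210/310]
6 discs opened.

6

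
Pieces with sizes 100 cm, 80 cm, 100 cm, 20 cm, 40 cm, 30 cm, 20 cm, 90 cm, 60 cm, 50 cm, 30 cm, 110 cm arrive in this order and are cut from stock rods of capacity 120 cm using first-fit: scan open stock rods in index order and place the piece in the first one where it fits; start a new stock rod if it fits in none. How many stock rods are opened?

  100 → stock rod 1 (new)  [load 100/120]
  80 → stock rod 2 (new)  [load 80/120]
  100 → stock rod 3 (new)  [load 100/120]
  20 → stock rod 1  [load 120/120]
  40 → stock rod 2  [load 120/120]
  30 → stock rod 4 (new)  [load 30/120]
  20 → stock rod 3  [load 120/120]
  90 → stock rod 4  [load 120/120]
  60 → stock rod 5 (new)  [load 60/120]
  50 → stock rod 5  [load 110/120]
  30 → stock rod 6 (new)  [load 30/120]
  110 → stock rod 7 (new)  [load 110/120]
7 stock rods opened.

7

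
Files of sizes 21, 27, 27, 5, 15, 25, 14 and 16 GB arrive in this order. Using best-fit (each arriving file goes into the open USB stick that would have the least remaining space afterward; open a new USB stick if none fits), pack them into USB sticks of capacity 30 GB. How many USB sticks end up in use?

  21 → USB stick 1 (new)  [load 21/30]
  27 → USB stick 2 (new)  [load 27/30]
  27 → USB stick 3 (new)  [load 27/30]
  5 → USB stick 1  [load 26/30]
  15 → USB stick 4 (new)  [load 15/30]
  25 → USB stick 5 (new)  [load 25/30]
  14 → USB stick 4  [load 29/30]
  16 → USB stick 6 (new)  [load 16/30]
6 USB sticks opened.

6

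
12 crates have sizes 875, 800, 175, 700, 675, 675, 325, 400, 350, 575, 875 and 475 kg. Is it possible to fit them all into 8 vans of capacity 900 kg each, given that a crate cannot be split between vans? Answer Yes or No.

Total = 6900 kg; ⌈6900/900⌉ = 8.
The bound of 8 does not rule out 8, but exhaustive search shows no assignment into 8 vans of capacity 900 kg exists — the minimum is 9.

No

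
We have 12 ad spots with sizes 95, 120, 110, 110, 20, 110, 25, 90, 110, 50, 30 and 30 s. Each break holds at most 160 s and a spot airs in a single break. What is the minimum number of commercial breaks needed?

Total = 120 + 110 + 110 + 110 + 110 + 95 + 90 + 50 + 30 + 30 + 25 + 20 = 900 s.
Lower bound: ⌈900/160⌉ = 6 commercial breaks.
Also, 7 ad spots each exceed 80 s, and no two of those can share a break, so at least 7 commercial breaks are needed.
A packing using 7 commercial breaks:
  break 1: 120 + 30 = 150
  break 2: 110 + 50 = 160
  break 3: 110 + 30 + 20 = 160
  break 4: 110 + 25 = 135
  break 5: 110 = 110
  break 6: 95 = 95
  break 7: 90 = 90
This matches the lower bound, so 7 is optimal.

7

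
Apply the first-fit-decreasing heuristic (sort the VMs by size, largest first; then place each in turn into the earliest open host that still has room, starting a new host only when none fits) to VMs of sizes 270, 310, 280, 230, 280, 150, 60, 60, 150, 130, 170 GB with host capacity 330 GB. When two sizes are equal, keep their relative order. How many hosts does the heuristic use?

Sorted descending: 310, 280, 280, 270, 230, 170, 150, 150, 130, 60, 60.
  310 → host 1 (new)  [load 310/330]
  280 → host 2 (new)  [load 280/330]
  280 → host 3 (new)  [load 280/330]
  270 → host 4 (new)  [load 270/330]
  230 → host 5 (new)  [load 230/330]
  170 → host 6 (new)  [load 170/330]
  150 → host 6  [load 320/330]
  150 → host 7 (new)  [load 150/330]
  130 → host 7  [load 280/330]
  60 → host 4  [load 330/330]
  60 → host 5  [load 290/330]
7 hosts opened.

7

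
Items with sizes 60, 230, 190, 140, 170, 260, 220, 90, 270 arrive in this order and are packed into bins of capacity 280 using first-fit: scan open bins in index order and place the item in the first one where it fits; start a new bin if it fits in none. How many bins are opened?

  60 → bin 1 (new)  [load 60/280]
  230 → bin 2 (new)  [load 230/280]
  190 → bin 1  [load 250/280]
  140 → bin 3 (new)  [load 140/280]
  170 → bin 4 (new)  [load 170/280]
  260 → bin 5 (new)  [load 260/280]
  220 → bin 6 (new)  [load 220/280]
  90 → bin 3  [load 230/280]
  270 → bin 7 (new)  [load 270/280]
7 bins opened.

7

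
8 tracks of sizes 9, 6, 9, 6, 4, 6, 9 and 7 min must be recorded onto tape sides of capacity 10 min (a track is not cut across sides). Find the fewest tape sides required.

Total = 9 + 9 + 9 + 7 + 6 + 6 + 6 + 4 = 56 min.
Lower bound: ⌈56/10⌉ = 6 tape sides.
Also, 7 tracks each exceed 5 min, and no two of those can share a side, so at least 7 tape sides are needed.
A packing using 7 tape sides:
  side 1: 9 = 9
  side 2: 9 = 9
  side 3: 9 = 9
  side 4: 7 = 7
  side 5: 6 + 4 = 10
  side 6: 6 = 6
  side 7: 6 = 6
This matches the lower bound, so 7 is optimal.

7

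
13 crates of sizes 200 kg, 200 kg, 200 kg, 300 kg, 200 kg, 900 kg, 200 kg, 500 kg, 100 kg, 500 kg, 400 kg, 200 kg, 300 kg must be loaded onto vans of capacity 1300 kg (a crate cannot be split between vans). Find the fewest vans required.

Total = 900 + 500 + 500 + 400 + 300 + 300 + 200 + 200 + 200 + 200 + 200 + 200 + 100 = 4200 kg.
Lower bound: ⌈4200/1300⌉ = 4 vans.
A packing using 4 vans:
  van 1: 900 + 400 = 1300
  van 2: 500 + 500 + 300 = 1300
  van 3: 300 + 200 + 200 + 200 + 200 + 200 = 1300
  van 4: 200 + 100 = 300
This matches the lower bound, so 4 is optimal.

4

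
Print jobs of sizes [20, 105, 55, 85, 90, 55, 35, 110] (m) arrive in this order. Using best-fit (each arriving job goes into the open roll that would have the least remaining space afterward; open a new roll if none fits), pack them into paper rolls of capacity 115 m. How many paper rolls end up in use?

  20 → roll 1 (new)  [load 20/115]
  105 → roll 2 (new)  [load 105/115]
  55 → roll 1  [load 75/115]
  85 → roll 3 (new)  [load 85/115]
  90 → roll 4 (new)  [load 90/115]
  55 → roll 5 (new)  [load 55/115]
  35 → roll 1  [load 110/115]
  110 → roll 6 (new)  [load 110/115]
6 paper rolls opened.

6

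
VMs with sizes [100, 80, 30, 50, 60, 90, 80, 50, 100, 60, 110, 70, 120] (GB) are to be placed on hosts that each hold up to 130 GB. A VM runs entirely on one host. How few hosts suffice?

Total = 120 + 110 + 100 + 100 + 90 + 80 + 80 + 70 + 60 + 60 + 50 + 50 + 30 = 1000 GB.
Lower bound: ⌈1000/130⌉ = 8 hosts.
A packing using 9 hosts:
  host 1: 120 = 120
  host 2: 110 = 110
  host 3: 100 + 30 = 130
  host 4: 100 = 100
  host 5: 90 = 90
  host 6: 80 + 50 = 130
  host 7: 80 + 50 = 130
  host 8: 70 + 60 = 130
  host 9: 60 = 60
No arrangement into 8 hosts stays within capacity, so 9 is optimal.

9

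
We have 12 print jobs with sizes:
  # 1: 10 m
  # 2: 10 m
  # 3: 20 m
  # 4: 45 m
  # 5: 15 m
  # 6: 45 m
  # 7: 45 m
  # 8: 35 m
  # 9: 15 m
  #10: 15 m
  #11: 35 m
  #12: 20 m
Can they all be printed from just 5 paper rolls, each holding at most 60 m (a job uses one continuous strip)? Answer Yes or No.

Total = 310 m; ⌈310/60⌉ = 6.
At least 6 paper rolls are required, but only 5 are allowed.

No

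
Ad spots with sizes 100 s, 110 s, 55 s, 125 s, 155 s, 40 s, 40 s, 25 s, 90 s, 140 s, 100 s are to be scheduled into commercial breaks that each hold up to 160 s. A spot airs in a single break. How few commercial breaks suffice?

7

Total = 155 + 140 + 125 + 110 + 100 + 100 + 90 + 55 + 40 + 40 + 25 = 980 s.
Lower bound: ⌈980/160⌉ = 7 commercial breaks.
A packing using 7 commercial breaks:
  break 1: 155 = 155
  break 2: 140 = 140
  break 3: 125 + 25 = 150
  break 4: 110 + 40 = 150
  break 5: 100 + 55 = 155
  break 6: 100 + 40 = 140
  break 7: 90 = 90
This matches the lower bound, so 7 is optimal.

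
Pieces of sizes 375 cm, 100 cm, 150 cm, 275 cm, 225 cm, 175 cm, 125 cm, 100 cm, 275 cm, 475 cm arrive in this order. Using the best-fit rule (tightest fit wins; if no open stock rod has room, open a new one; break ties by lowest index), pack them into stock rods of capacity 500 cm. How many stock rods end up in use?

  375 → stock rod 1 (new)  [load 375/500]
  100 → stock rod 1  [load 475/500]
  150 → stock rod 2 (new)  [load 150/500]
  275 → stock rod 2  [load 425/500]
  225 → stock rod 3 (new)  [load 225/500]
  175 → stock rod 3  [load 400/500]
  125 → stock rod 4 (new)  [load 125/500]
  100 → stock rod 3  [load 500/500]
  275 → stock rod 4  [load 400/500]
  475 → stock rod 5 (new)  [load 475/500]
5 stock rods opened.

5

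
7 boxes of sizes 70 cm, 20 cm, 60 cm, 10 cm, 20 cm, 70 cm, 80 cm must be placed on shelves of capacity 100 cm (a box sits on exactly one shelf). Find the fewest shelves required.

4

Total = 80 + 70 + 70 + 60 + 20 + 20 + 10 = 330 cm.
Lower bound: ⌈330/100⌉ = 4 shelves.
A packing using 4 shelves:
  shelf 1: 80 + 20 = 100
  shelf 2: 70 + 20 + 10 = 100
  shelf 3: 70 = 70
  shelf 4: 60 = 60
This matches the lower bound, so 4 is optimal.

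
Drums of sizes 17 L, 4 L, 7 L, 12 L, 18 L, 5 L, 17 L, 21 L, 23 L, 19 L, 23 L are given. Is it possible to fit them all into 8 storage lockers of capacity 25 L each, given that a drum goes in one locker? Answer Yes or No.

A valid assignment using 8 storage lockers:
  locker 1: 23 = 23
  locker 2: 23 = 23
  locker 3: 21 + 4 = 25
  locker 4: 19 + 5 = 24
  locker 5: 18 + 7 = 25
  locker 6: 17 = 17
  locker 7: 17 = 17
  locker 8: 12 = 12
Every load is within 25 L, so 8 storage lockers suffice.

Yes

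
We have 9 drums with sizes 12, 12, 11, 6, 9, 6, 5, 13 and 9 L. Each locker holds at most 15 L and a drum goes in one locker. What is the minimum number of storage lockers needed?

7

Total = 13 + 12 + 12 + 11 + 9 + 9 + 6 + 6 + 5 = 83 L.
Lower bound: ⌈83/15⌉ = 6 storage lockers.
A packing using 7 storage lockers:
  locker 1: 13 = 13
  locker 2: 12 = 12
  locker 3: 12 = 12
  locker 4: 11 = 11
  locker 5: 9 + 6 = 15
  locker 6: 9 + 6 = 15
  locker 7: 5 = 5
No arrangement into 6 storage lockers stays within capacity, so 7 is optimal.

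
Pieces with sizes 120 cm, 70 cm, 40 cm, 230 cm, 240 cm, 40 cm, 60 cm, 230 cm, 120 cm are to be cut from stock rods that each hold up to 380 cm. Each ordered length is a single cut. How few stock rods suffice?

4

Total = 240 + 230 + 230 + 120 + 120 + 70 + 60 + 40 + 40 = 1150 cm.
Lower bound: ⌈1150/380⌉ = 4 stock rods.
A packing using 4 stock rods:
  stock rod 1: 240 + 120 = 360
  stock rod 2: 230 + 120 = 350
  stock rod 3: 230 + 70 + 60 = 360
  stock rod 4: 40 + 40 = 80
This matches the lower bound, so 4 is optimal.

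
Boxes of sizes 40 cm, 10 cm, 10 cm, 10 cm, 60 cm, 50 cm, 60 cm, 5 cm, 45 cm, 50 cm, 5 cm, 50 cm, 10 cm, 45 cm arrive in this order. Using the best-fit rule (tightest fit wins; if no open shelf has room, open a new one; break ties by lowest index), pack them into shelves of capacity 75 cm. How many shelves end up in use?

  40 → shelf 1 (new)  [load 40/75]
  10 → shelf 1  [load 50/75]
  10 → shelf 1  [load 60/75]
  10 → shelf 1  [load 70/75]
  60 → shelf 2 (new)  [load 60/75]
  50 → shelf 3 (new)  [load 50/75]
  60 → shelf 4 (new)  [load 60/75]
  5 → shelf 1  [load 75/75]
  45 → shelf 5 (new)  [load 45/75]
  50 → shelf 6 (new)  [load 50/75]
  5 → shelf 2  [load 65/75]
  50 → shelf 7 (new)  [load 50/75]
  10 → shelf 2  [load 75/75]
  45 → shelf 8 (new)  [load 45/75]
8 shelves opened.

8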